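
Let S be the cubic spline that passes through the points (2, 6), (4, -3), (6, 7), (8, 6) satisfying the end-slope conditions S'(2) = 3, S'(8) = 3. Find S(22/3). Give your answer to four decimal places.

Write M_i for S''(x_i). With h_i = 2, 2, 2 and divided differences Δ_i = -9/2, 5, -1/2, the continuity of S' gives the tridiagonal system
  2·M_0 + 8·M_1 + 2·M_2 = 6(Δ_1 - Δ_0) = 57
  2·M_1 + 8·M_2 + 2·M_3 = 6(Δ_2 - Δ_1) = -33
Clamped end conditions give two more equations: 2h_0·M_0 + h_0·M_1 = 6(Δ_0 - S'(2)) = -45 and h_2·M_2 + 2h_2·M_3 = 6(S'(8) - Δ_2) = 21.
Hence M_0 = -92/5, M_1 = 143/10, M_2 = -103/10, M_3 = 52/5.
On [6, 8], S(t) = 7 + 29/10·(t - 6) - 103/20·(t - 6)² + 69/40·(t - 6)³.
With (t - 6) = 4/3: S(22/3) = 29/5.

5.8000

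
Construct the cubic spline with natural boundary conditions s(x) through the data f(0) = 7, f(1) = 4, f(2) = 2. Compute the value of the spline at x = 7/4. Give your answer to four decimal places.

2.4414

Put M_i = s'' at the i-th knot. Here h = (1, 1) and Δ = (-3, -2), so the interior equations h_(i-1)·M_(i-1) + 2(h_(i-1)+h_i)·M_i + h_i·M_(i+1) = 6(Δ_i − Δ_(i-1)) read
  1·M_0 + 4·M_1 + 1·M_2 = 6(Δ_1 - Δ_0) = 6
Natural end conditions: M_0 = M_2 = 0.
Hence M_0 = 0, M_1 = 3/2, M_2 = 0.
On [1, 2], s(x) = 4 - 5/2·(x - 1) + 3/4·(x - 1)² - 1/4·(x - 1)³.
With (x - 1) = 3/4: s(7/4) = 625/256.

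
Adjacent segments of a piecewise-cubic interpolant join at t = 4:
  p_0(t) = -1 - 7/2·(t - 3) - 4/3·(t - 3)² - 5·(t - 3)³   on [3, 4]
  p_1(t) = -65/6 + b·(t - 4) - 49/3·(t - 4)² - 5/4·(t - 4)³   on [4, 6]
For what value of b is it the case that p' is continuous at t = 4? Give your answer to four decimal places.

p_0'(t) = -7/2 - 8/3·(t - 3) - 15·(t - 3)², so p_0'(4) = -127/6. On the right, p_1'(4) = b, so b = -127/6.

-21.1667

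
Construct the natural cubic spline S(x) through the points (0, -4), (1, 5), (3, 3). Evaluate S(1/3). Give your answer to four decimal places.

Put m_i = S'' at the i-th knot. Here h = (1, 2) and Δ = (9, -1), so the interior equations h_(i-1)·m_(i-1) + 2(h_(i-1)+h_i)·m_i + h_i·m_(i+1) = 6(Δ_i − Δ_(i-1)) read
  1·m_0 + 6·m_1 + 2·m_2 = 6(Δ_1 - Δ_0) = -60
Natural end conditions: m_0 = m_2 = 0.
Solving: m_0 = 0, m_1 = -10, m_2 = 0.
On [0, 1], S(x) = -4 + 32/3·x + 0·x² - 5/3·x³.
With x = 1/3: S(1/3) = -41/81.

-0.5062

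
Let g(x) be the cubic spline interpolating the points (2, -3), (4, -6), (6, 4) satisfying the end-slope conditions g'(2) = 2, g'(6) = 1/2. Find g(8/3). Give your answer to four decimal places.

Write M_i for g''(x_i). With h_i = 2, 2 and divided differences Δ_i = -3/2, 5, the continuity of g' gives the tridiagonal system
  2·M_0 + 8·M_1 + 2·M_2 = 6(Δ_1 - Δ_0) = 39
Clamped end conditions give two more equations: 2h_0·M_0 + h_0·M_1 = 6(Δ_0 - g'(2)) = -21 and h_1·M_1 + 2h_1·M_2 = 6(g'(6) - Δ_1) = -27.
Hence M_0 = -21/2, M_1 = 21/2, M_2 = -12.
On [2, 4], g(x) = -3 + 2·(x - 2) - 21/4·(x - 2)² + 7/4·(x - 2)³.
With (x - 2) = 2/3: g(8/3) = -94/27.

-3.4815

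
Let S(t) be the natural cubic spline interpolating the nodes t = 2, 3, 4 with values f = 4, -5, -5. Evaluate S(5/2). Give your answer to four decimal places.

-1.3438

With M_i denoting the second derivative at x_i, h_i = 1, 1, and Δ_i = (y_(i+1) − y_i)/h_i = -9, 0:
  1·M_0 + 4·M_1 + 1·M_2 = 6(Δ_1 - Δ_0) = 54
Natural end conditions: M_0 = M_2 = 0.
Solving the tridiagonal system: M_0 = 0, M_1 = 27/2, M_2 = 0.
On [2, 3], S(t) = 4 - 45/4·(t - 2) + 0·(t - 2)² + 9/4·(t - 2)³.
With (t - 2) = 1/2: S(5/2) = -43/32.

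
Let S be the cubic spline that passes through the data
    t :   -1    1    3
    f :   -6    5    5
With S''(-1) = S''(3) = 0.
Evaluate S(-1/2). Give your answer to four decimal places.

Let M_i = S''(x_i). Step sizes h_i = 2, 2; slopes of the chords Δ_i = (y_(i+1) - y_i)/h_i = 11/2, 0.
  2·M_0 + 8·M_1 + 2·M_2 = 6(Δ_1 - Δ_0) = -33
Natural end conditions: M_0 = M_2 = 0.
Forward elimination and back-substitution give M_0 = 0, M_1 = -33/8, M_2 = 0.
On [-1, 1], S(t) = -6 + 55/8·(t + 1) + 0·(t + 1)² - 11/32·(t + 1)³.
With (t + 1) = 1/2: S(-1/2) = -667/256.

-2.6055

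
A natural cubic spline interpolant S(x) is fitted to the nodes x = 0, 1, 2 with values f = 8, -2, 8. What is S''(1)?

Write M_i for S''(x_i). With h_i = 1, 1 and divided differences Δ_i = -10, 10, the continuity of S' gives the tridiagonal system
  1·M_0 + 4·M_1 + 1·M_2 = 6(Δ_1 - Δ_0) = 120
Natural end conditions: M_0 = M_2 = 0.
Solving: M_0 = 0, M_1 = 30, M_2 = 0.

30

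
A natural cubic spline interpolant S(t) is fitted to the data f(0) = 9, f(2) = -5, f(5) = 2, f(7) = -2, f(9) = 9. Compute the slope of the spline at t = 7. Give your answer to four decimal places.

Write M_i for S''(x_i). With h_i = 2, 3, 2, 2 and divided differences Δ_i = -7, 7/3, -2, 11/2, the continuity of S' gives the tridiagonal system
  2·M_0 + 10·M_1 + 3·M_2 = 6(Δ_1 - Δ_0) = 56
  3·M_1 + 10·M_2 + 2·M_3 = 6(Δ_2 - Δ_1) = -26
  2·M_2 + 8·M_3 + 2·M_4 = 6(Δ_3 - Δ_2) = 45
Natural end conditions: M_0 = M_4 = 0.
Solving: M_0 = 0, M_1 = 2575/344, M_2 = -1081/172, M_3 = 4951/688, M_4 = 0.
On [7, 9], S'(t) = b_3 + 2c_3·(t - 7) + 3d_3·(t - 7)² with b_3 = Δ_3 - h_3(2M_3 + M_4)/6 = 725/1032, c_3 = M_3/2 = 4951/1376, d_3 = (M_4 - M_3)/(6h_3) = -4951/8256. So S'(7) = 725/1032.

0.7025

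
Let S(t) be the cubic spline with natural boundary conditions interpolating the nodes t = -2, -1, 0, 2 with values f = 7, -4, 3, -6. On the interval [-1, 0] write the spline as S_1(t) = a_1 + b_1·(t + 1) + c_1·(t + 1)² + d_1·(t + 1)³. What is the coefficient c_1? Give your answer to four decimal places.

15.5870

Let σ_i = S''(x_i). Step sizes h_i = 1, 1, 2; slopes of the chords Δ_i = (y_(i+1) - y_i)/h_i = -11, 7, -9/2.
  1·σ_0 + 4·σ_1 + 1·σ_2 = 6(Δ_1 - Δ_0) = 108
  1·σ_1 + 6·σ_2 + 2·σ_3 = 6(Δ_2 - Δ_1) = -69
Natural end conditions: σ_0 = σ_3 = 0.
Solving: σ_0 = 0, σ_1 = 717/23, σ_2 = -384/23, σ_3 = 0.
On [-1, 0], with S_1(t) = a_1 + b_1·(t + 1) + c_1·(t + 1)² + d_1·(t + 1)³: c_1 = σ_1/2 = 717/46, d_1 = (σ_2 - σ_1)/(6h_1) = -367/46, b_1 = Δ_1 - h_1(2σ_1 + σ_2)/6 = -14/23.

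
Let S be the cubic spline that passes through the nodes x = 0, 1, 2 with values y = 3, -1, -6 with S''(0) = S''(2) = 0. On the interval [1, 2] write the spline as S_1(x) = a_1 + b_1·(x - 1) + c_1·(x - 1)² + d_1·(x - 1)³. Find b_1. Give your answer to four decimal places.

Let M_i = S''(x_i). Step sizes h_i = 1, 1; slopes of the chords Δ_i = (y_(i+1) - y_i)/h_i = -4, -5.
  1·M_0 + 4·M_1 + 1·M_2 = 6(Δ_1 - Δ_0) = -6
Natural end conditions: M_0 = M_2 = 0.
Hence M_0 = 0, M_1 = -3/2, M_2 = 0.
On [1, 2], with S_1(x) = a_1 + b_1·(x - 1) + c_1·(x - 1)² + d_1·(x - 1)³: c_1 = M_1/2 = -3/4, d_1 = (M_2 - M_1)/(6h_1) = 1/4, b_1 = Δ_1 - h_1(2M_1 + M_2)/6 = -9/2.

-4.5000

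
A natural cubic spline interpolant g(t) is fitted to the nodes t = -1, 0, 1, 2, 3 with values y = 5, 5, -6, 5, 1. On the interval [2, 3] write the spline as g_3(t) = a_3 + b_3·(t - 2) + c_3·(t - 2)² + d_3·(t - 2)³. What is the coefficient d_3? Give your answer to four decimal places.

5.7857

Write M_i for g''(x_i). With h_i = 1, 1, 1, 1 and divided differences Δ_i = 0, -11, 11, -4, the continuity of g' gives the tridiagonal system
  1·M_0 + 4·M_1 + 1·M_2 = 6(Δ_1 - Δ_0) = -66
  1·M_1 + 4·M_2 + 1·M_3 = 6(Δ_2 - Δ_1) = 132
  1·M_2 + 4·M_3 + 1·M_4 = 6(Δ_3 - Δ_2) = -90
Natural end conditions: M_0 = M_4 = 0.
Solving: M_0 = 0, M_1 = -201/7, M_2 = 342/7, M_3 = -243/7, M_4 = 0.
On [2, 3], with g_3(t) = a_3 + b_3·(t - 2) + c_3·(t - 2)² + d_3·(t - 2)³: c_3 = M_3/2 = -243/14, d_3 = (M_4 - M_3)/(6h_3) = 81/14, b_3 = Δ_3 - h_3(2M_3 + M_4)/6 = 53/7.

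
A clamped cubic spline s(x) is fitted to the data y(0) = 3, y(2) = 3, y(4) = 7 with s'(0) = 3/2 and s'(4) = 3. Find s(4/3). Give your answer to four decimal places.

Write σ_i for s''(x_i). With h_i = 2, 2 and divided differences Δ_i = 0, 2, the continuity of s' gives the tridiagonal system
  2·σ_0 + 8·σ_1 + 2·σ_2 = 6(Δ_1 - Δ_0) = 12
Clamped end conditions give two more equations: 2h_0·σ_0 + h_0·σ_1 = 6(Δ_0 - s'(0)) = -9 and h_1·σ_1 + 2h_1·σ_2 = 6(s'(4) - Δ_1) = 6.
Hence σ_0 = -27/8, σ_1 = 9/4, σ_2 = 3/8.
On [0, 2], s(x) = 3 + 3/2·x - 27/16·x² + 15/32·x³.
With x = 4/3: s(4/3) = 28/9.

3.1111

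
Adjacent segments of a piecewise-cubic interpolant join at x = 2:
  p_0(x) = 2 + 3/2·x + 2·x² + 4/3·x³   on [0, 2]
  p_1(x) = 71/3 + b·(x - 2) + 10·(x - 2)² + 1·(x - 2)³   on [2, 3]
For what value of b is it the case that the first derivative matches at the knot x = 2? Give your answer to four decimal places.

p_0'(x) = 3/2 + 4·x + 4·x², so p_0'(2) = 51/2. On the right, p_1'(2) = b, so b = 51/2.

25.5000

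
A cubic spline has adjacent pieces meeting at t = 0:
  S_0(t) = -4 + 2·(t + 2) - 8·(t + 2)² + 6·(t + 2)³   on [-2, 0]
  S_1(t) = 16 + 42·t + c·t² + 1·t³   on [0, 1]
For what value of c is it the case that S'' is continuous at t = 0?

S_0''(t) = -16 + 36·(t + 2), so S_0''(0) = 56. On the right, S_1''(0) = 2c, so c = 28.

28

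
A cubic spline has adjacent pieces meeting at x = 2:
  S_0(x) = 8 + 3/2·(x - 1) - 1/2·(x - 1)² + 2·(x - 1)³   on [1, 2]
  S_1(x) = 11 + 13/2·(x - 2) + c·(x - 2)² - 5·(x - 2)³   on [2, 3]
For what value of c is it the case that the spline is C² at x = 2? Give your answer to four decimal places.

5.5000

S_0''(x) = -1 + 12·(x - 1), so S_0''(2) = 11. On the right, S_1''(2) = 2c, so c = 11/2.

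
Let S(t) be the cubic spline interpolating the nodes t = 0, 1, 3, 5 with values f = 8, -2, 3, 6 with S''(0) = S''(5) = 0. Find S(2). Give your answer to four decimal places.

Write M_i for S''(x_i). With h_i = 1, 2, 2 and divided differences Δ_i = -10, 5/2, 3/2, the continuity of S' gives the tridiagonal system
  1·M_0 + 6·M_1 + 2·M_2 = 6(Δ_1 - Δ_0) = 75
  2·M_1 + 8·M_2 + 2·M_3 = 6(Δ_2 - Δ_1) = -6
Natural end conditions: M_0 = M_3 = 0.
Solving: M_0 = 0, M_1 = 153/11, M_2 = -93/22, M_3 = 0.
On [1, 3], S(t) = -2 - 59/11·(t - 1) + 153/22·(t - 1)² - 133/88·(t - 1)³.
With (t - 1) = 1: S(2) = -169/88.

-1.9205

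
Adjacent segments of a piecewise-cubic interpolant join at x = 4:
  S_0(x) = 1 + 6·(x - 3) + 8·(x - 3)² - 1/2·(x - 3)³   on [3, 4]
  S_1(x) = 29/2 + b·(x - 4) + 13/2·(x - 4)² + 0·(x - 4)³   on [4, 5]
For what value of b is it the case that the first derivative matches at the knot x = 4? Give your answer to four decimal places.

S_0'(x) = 6 + 16·(x - 3) - 3/2·(x - 3)², so S_0'(4) = 41/2. On the right, S_1'(4) = b, so b = 41/2.

20.5000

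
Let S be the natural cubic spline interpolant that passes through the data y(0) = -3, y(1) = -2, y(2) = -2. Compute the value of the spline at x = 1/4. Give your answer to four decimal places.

Let M_i = S''(x_i). Step sizes h_i = 1, 1; slopes of the chords Δ_i = (y_(i+1) - y_i)/h_i = 1, 0.
  1·M_0 + 4·M_1 + 1·M_2 = 6(Δ_1 - Δ_0) = -6
Natural end conditions: M_0 = M_2 = 0.
Forward elimination and back-substitution give M_0 = 0, M_1 = -3/2, M_2 = 0.
On [0, 1], S(x) = -3 + 5/4·x + 0·x² - 1/4·x³.
With x = 1/4: S(1/4) = -689/256.

-2.6914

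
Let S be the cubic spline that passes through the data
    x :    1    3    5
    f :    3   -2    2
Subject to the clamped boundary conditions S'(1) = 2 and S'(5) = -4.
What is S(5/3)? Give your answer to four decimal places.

Put M_i = S'' at the i-th knot. Here h = (2, 2) and Δ = (-5/2, 2), so the interior equations h_(i-1)·M_(i-1) + 2(h_(i-1)+h_i)·M_i + h_i·M_(i+1) = 6(Δ_i − Δ_(i-1)) read
  2·M_0 + 8·M_1 + 2·M_2 = 6(Δ_1 - Δ_0) = 27
Clamped end conditions give two more equations: 2h_0·M_0 + h_0·M_1 = 6(Δ_0 - S'(1)) = -27 and h_1·M_1 + 2h_1·M_2 = 6(S'(5) - Δ_1) = -36.
Solving the tridiagonal system: M_0 = -93/8, M_1 = 39/4, M_2 = -111/8.
On [1, 3], S(x) = 3 + 2·(x - 1) - 93/16·(x - 1)² + 57/32·(x - 1)³.
With (x - 1) = 2/3: S(5/3) = 41/18.

2.2778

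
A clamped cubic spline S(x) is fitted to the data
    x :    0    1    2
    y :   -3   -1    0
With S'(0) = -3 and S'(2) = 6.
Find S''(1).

Write M_i for S''(x_i). With h_i = 1, 1 and divided differences Δ_i = 2, 1, the continuity of S' gives the tridiagonal system
  1·M_0 + 4·M_1 + 1·M_2 = 6(Δ_1 - Δ_0) = -6
Clamped end conditions give two more equations: 2h_0·M_0 + h_0·M_1 = 6(Δ_0 - S'(0)) = 30 and h_1·M_1 + 2h_1·M_2 = 6(S'(2) - Δ_1) = 30.
Hence M_0 = 21, M_1 = -12, M_2 = 21.

-12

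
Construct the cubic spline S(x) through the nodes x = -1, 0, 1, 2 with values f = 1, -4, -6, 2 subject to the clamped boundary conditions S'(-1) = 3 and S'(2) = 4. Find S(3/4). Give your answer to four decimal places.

-6.7813

Write M_i for S''(x_i). With h_i = 1, 1, 1 and divided differences Δ_i = -5, -2, 8, the continuity of S' gives the tridiagonal system
  1·M_0 + 4·M_1 + 1·M_2 = 6(Δ_1 - Δ_0) = 18
  1·M_1 + 4·M_2 + 1·M_3 = 6(Δ_2 - Δ_1) = 60
Clamped end conditions give two more equations: 2h_0·M_0 + h_0·M_1 = 6(Δ_0 - S'(-1)) = -48 and h_2·M_2 + 2h_2·M_3 = 6(S'(2) - Δ_2) = -24.
Forward elimination and back-substitution give M_0 = -82/3, M_1 = 20/3, M_2 = 56/3, M_3 = -64/3.
On [0, 1], S(x) = -4 - 22/3·x + 10/3·x² + 2·x³.
With x = 3/4: S(3/4) = -217/32.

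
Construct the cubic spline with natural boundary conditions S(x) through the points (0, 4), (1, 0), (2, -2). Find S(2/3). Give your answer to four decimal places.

1.1481

With M_i denoting the second derivative at x_i, h_i = 1, 1, and Δ_i = (y_(i+1) − y_i)/h_i = -4, -2:
  1·M_0 + 4·M_1 + 1·M_2 = 6(Δ_1 - Δ_0) = 12
Natural end conditions: M_0 = M_2 = 0.
Solving the tridiagonal system: M_0 = 0, M_1 = 3, M_2 = 0.
On [0, 1], S(x) = 4 - 9/2·x + 0·x² + 1/2·x³.
With x = 2/3: S(2/3) = 31/27.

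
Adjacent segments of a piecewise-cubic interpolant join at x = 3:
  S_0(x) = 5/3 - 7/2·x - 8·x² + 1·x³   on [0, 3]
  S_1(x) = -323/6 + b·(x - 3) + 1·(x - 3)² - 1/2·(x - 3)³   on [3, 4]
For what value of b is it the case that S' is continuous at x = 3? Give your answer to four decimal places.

-24.5000

S_0'(x) = -7/2 - 16·x + 3·x², so S_0'(3) = -49/2. On the right, S_1'(3) = b, so b = -49/2.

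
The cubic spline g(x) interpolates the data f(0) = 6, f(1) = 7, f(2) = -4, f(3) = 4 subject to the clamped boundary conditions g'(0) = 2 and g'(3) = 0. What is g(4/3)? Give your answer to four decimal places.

Write m_i for g''(x_i). With h_i = 1, 1, 1 and divided differences Δ_i = 1, -11, 8, the continuity of g' gives the tridiagonal system
  1·m_0 + 4·m_1 + 1·m_2 = 6(Δ_1 - Δ_0) = -72
  1·m_1 + 4·m_2 + 1·m_3 = 6(Δ_2 - Δ_1) = 114
Clamped end conditions give two more equations: 2h_0·m_0 + h_0·m_1 = 6(Δ_0 - g'(0)) = -6 and h_2·m_2 + 2h_2·m_3 = 6(g'(3) - Δ_2) = -48.
Hence m_0 = 208/15, m_1 = -506/15, m_2 = 736/15, m_3 = -728/15.
On [1, 2], g(x) = 7 - 119/15·(x - 1) - 253/15·(x - 1)² + 69/5·(x - 1)³.
With (x - 1) = 1/3: g(4/3) = 404/135.

2.9926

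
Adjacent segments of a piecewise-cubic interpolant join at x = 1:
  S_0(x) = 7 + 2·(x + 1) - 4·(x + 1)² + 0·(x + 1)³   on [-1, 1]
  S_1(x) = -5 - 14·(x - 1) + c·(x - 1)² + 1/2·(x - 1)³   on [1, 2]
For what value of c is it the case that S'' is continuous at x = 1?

S_0''(x) = -8 + 0·(x + 1), so S_0''(1) = -8. On the right, S_1''(1) = 2c, so c = -4.

-4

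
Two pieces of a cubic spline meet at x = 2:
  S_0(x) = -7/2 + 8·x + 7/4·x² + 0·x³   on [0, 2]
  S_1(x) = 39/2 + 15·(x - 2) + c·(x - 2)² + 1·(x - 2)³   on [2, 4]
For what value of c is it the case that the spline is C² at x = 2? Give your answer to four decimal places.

1.7500

S_0''(x) = 7/2 + 0·x, so S_0''(2) = 7/2. On the right, S_1''(2) = 2c, so c = 7/4.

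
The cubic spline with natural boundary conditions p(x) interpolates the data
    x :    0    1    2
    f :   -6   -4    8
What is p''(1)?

Write M_i for p''(x_i). With h_i = 1, 1 and divided differences Δ_i = 2, 12, the continuity of p' gives the tridiagonal system
  1·M_0 + 4·M_1 + 1·M_2 = 6(Δ_1 - Δ_0) = 60
Natural end conditions: M_0 = M_2 = 0.
Forward elimination and back-substitution give M_0 = 0, M_1 = 15, M_2 = 0.

15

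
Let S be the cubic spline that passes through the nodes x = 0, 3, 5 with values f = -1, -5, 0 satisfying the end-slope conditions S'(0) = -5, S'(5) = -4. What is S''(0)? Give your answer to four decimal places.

1.5667

Write m_i for S''(x_i). With h_i = 3, 2 and divided differences Δ_i = -4/3, 5/2, the continuity of S' gives the tridiagonal system
  3·m_0 + 10·m_1 + 2·m_2 = 6(Δ_1 - Δ_0) = 23
Clamped end conditions give two more equations: 2h_0·m_0 + h_0·m_1 = 6(Δ_0 - S'(0)) = 22 and h_1·m_1 + 2h_1·m_2 = 6(S'(5) - Δ_1) = -39.
Hence m_0 = 47/30, m_1 = 21/5, m_2 = -237/20.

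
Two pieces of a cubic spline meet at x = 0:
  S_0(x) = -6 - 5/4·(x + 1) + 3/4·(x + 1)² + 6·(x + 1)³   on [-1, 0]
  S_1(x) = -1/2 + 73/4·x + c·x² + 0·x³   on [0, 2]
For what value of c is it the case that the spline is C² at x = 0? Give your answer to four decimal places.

S_0''(x) = 3/2 + 36·(x + 1), so S_0''(0) = 75/2. On the right, S_1''(0) = 2c, so c = 75/4.

18.7500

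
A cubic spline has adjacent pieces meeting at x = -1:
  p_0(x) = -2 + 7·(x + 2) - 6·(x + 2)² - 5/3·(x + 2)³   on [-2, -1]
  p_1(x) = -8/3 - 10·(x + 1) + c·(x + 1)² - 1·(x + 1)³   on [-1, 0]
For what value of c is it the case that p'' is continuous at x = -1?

-11

p_0''(x) = -12 - 10·(x + 2), so p_0''(-1) = -22. On the right, p_1''(-1) = 2c, so c = -11.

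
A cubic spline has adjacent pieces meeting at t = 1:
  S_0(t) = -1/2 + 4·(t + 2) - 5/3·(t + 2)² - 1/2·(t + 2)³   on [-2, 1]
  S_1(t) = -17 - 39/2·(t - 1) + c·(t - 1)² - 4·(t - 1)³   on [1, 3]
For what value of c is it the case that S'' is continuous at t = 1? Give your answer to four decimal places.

-6.1667

S_0''(t) = -10/3 - 3·(t + 2), so S_0''(1) = -37/3. On the right, S_1''(1) = 2c, so c = -37/6.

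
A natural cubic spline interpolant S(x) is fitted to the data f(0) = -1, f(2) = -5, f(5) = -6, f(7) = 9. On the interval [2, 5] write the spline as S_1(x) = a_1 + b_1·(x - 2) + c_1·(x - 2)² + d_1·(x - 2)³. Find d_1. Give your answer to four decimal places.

With M_i denoting the second derivative at x_i, h_i = 2, 3, 2, and Δ_i = (y_(i+1) − y_i)/h_i = -2, -1/3, 15/2:
  2·M_0 + 10·M_1 + 3·M_2 = 6(Δ_1 - Δ_0) = 10
  3·M_1 + 10·M_2 + 2·M_3 = 6(Δ_2 - Δ_1) = 47
Natural end conditions: M_0 = M_3 = 0.
Solving: M_0 = 0, M_1 = -41/91, M_2 = 440/91, M_3 = 0.
On [2, 5], with S_1(x) = a_1 + b_1·(x - 2) + c_1·(x - 2)² + d_1·(x - 2)³: c_1 = M_1/2 = -41/182, d_1 = (M_2 - M_1)/(6h_1) = 37/126, b_1 = Δ_1 - h_1(2M_1 + M_2)/6 = -628/273.

0.2937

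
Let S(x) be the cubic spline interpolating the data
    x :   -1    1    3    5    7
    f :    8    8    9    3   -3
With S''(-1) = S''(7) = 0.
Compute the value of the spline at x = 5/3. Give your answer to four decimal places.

Write M_i for S''(x_i). With h_i = 2, 2, 2, 2 and divided differences Δ_i = 0, 1/2, -3, -3, the continuity of S' gives the tridiagonal system
  2·M_0 + 8·M_1 + 2·M_2 = 6(Δ_1 - Δ_0) = 3
  2·M_1 + 8·M_2 + 2·M_3 = 6(Δ_2 - Δ_1) = -21
  2·M_2 + 8·M_3 + 2·M_4 = 6(Δ_3 - Δ_2) = 0
Natural end conditions: M_0 = M_4 = 0.
Forward elimination and back-substitution give M_0 = 0, M_1 = 129/112, M_2 = -87/28, M_3 = 87/112, M_4 = 0.
On [1, 3], S(x) = 8 + 43/56·(x - 1) + 129/224·(x - 1)² - 159/448·(x - 1)³.
With (x - 1) = 2/3: S(5/3) = 2183/252.

8.6627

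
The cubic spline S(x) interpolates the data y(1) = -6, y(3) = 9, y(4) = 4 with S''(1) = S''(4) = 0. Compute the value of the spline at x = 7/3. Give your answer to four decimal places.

7.0864

Write M_i for S''(x_i). With h_i = 2, 1 and divided differences Δ_i = 15/2, -5, the continuity of S' gives the tridiagonal system
  2·M_0 + 6·M_1 + 1·M_2 = 6(Δ_1 - Δ_0) = -75
Natural end conditions: M_0 = M_2 = 0.
Hence M_0 = 0, M_1 = -25/2, M_2 = 0.
On [1, 3], S(x) = -6 + 35/3·(x - 1) + 0·(x - 1)² - 25/24·(x - 1)³.
With (x - 1) = 4/3: S(7/3) = 574/81.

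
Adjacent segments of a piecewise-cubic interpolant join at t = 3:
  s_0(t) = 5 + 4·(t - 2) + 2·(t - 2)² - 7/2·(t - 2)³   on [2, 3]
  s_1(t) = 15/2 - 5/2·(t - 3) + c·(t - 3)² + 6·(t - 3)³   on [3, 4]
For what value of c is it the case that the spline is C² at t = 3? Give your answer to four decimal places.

s_0''(t) = 4 - 21·(t - 2), so s_0''(3) = -17. On the right, s_1''(3) = 2c, so c = -17/2.

-8.5000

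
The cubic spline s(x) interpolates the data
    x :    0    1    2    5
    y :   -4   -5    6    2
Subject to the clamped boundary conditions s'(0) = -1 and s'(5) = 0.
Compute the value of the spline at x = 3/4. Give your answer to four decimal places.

With M_i denoting the second derivative at x_i, h_i = 1, 1, 3, and Δ_i = (y_(i+1) − y_i)/h_i = -1, 11, -4/3:
  1·M_0 + 4·M_1 + 1·M_2 = 6(Δ_1 - Δ_0) = 72
  1·M_1 + 8·M_2 + 3·M_3 = 6(Δ_2 - Δ_1) = -74
Clamped end conditions give two more equations: 2h_0·M_0 + h_0·M_1 = 6(Δ_0 - s'(0)) = 0 and h_2·M_2 + 2h_2·M_3 = 6(s'(5) - Δ_2) = 8.
Hence M_0 = -364/29, M_1 = 728/29, M_2 = -460/29, M_3 = 806/87.
On [0, 1], s(x) = -4 - 1·x - 182/29·x² + 182/29·x³.
With x = 3/4: s(3/4) = -5227/928.

-5.6325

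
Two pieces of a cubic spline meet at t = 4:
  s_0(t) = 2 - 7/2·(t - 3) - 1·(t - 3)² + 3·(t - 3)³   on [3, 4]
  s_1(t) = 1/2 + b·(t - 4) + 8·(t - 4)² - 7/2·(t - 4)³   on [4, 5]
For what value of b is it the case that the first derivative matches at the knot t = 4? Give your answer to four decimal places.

3.5000

s_0'(t) = -7/2 - 2·(t - 3) + 9·(t - 3)², so s_0'(4) = 7/2. On the right, s_1'(4) = b, so b = 7/2.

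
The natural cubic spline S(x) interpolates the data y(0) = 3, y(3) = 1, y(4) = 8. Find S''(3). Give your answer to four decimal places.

5.7500

Write M_i for S''(x_i). With h_i = 3, 1 and divided differences Δ_i = -2/3, 7, the continuity of S' gives the tridiagonal system
  3·M_0 + 8·M_1 + 1·M_2 = 6(Δ_1 - Δ_0) = 46
Natural end conditions: M_0 = M_2 = 0.
Solving the tridiagonal system: M_0 = 0, M_1 = 23/4, M_2 = 0.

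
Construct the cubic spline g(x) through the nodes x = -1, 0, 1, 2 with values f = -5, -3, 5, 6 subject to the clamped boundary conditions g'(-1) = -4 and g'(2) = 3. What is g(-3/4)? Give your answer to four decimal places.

-5.6000

Put σ_i = g'' at the i-th knot. Here h = (1, 1, 1) and Δ = (2, 8, 1), so the interior equations h_(i-1)·σ_(i-1) + 2(h_(i-1)+h_i)·σ_i + h_i·σ_(i+1) = 6(Δ_i − Δ_(i-1)) read
  1·σ_0 + 4·σ_1 + 1·σ_2 = 6(Δ_1 - Δ_0) = 36
  1·σ_1 + 4·σ_2 + 1·σ_3 = 6(Δ_2 - Δ_1) = -42
Clamped end conditions give two more equations: 2h_0·σ_0 + h_0·σ_1 = 6(Δ_0 - g'(-1)) = 36 and h_2·σ_2 + 2h_2·σ_3 = 6(g'(2) - Δ_2) = 12.
Forward elimination and back-substitution give σ_0 = 196/15, σ_1 = 148/15, σ_2 = -248/15, σ_3 = 214/15.
On [-1, 0], g(x) = -5 - 4·(x + 1) + 98/15·(x + 1)² - 8/15·(x + 1)³.
With (x + 1) = 1/4: g(-3/4) = -28/5.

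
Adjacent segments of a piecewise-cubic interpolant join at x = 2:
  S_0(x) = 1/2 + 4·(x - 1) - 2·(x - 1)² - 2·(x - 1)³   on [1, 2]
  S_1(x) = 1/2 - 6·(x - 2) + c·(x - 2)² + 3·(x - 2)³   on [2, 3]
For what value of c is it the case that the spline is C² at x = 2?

-8

S_0''(x) = -4 - 12·(x - 1), so S_0''(2) = -16. On the right, S_1''(2) = 2c, so c = -8.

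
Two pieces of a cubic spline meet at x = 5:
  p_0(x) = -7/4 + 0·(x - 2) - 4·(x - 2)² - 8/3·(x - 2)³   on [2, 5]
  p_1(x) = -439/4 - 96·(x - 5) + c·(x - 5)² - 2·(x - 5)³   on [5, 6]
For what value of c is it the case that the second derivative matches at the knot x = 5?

p_0''(x) = -8 - 16·(x - 2), so p_0''(5) = -56. On the right, p_1''(5) = 2c, so c = -28.

-28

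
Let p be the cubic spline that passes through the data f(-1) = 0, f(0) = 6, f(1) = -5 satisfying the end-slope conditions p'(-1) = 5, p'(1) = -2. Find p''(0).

Write m_i for p''(x_i). With h_i = 1, 1 and divided differences Δ_i = 6, -11, the continuity of p' gives the tridiagonal system
  1·m_0 + 4·m_1 + 1·m_2 = 6(Δ_1 - Δ_0) = -102
Clamped end conditions give two more equations: 2h_0·m_0 + h_0·m_1 = 6(Δ_0 - p'(-1)) = 6 and h_1·m_1 + 2h_1·m_2 = 6(p'(1) - Δ_1) = 54.
Solving: m_0 = 25, m_1 = -44, m_2 = 49.

-44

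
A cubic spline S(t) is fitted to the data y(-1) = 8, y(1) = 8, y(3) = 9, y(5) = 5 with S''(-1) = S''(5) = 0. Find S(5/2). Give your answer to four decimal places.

9.0688

Write M_i for S''(x_i). With h_i = 2, 2, 2 and divided differences Δ_i = 0, 1/2, -2, the continuity of S' gives the tridiagonal system
  2·M_0 + 8·M_1 + 2·M_2 = 6(Δ_1 - Δ_0) = 3
  2·M_1 + 8·M_2 + 2·M_3 = 6(Δ_2 - Δ_1) = -15
Natural end conditions: M_0 = M_3 = 0.
Hence M_0 = 0, M_1 = 9/10, M_2 = -21/10, M_3 = 0.
On [1, 3], S(t) = 8 + 3/5·(t - 1) + 9/20·(t - 1)² - 1/4·(t - 1)³.
With (t - 1) = 3/2: S(5/2) = 1451/160.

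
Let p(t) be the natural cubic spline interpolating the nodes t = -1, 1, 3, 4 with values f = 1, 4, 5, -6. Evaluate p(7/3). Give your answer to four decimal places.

Put M_i = p'' at the i-th knot. Here h = (2, 2, 1) and Δ = (3/2, 1/2, -11), so the interior equations h_(i-1)·M_(i-1) + 2(h_(i-1)+h_i)·M_i + h_i·M_(i+1) = 6(Δ_i − Δ_(i-1)) read
  2·M_0 + 8·M_1 + 2·M_2 = 6(Δ_1 - Δ_0) = -6
  2·M_1 + 6·M_2 + 1·M_3 = 6(Δ_2 - Δ_1) = -69
Natural end conditions: M_0 = M_3 = 0.
Hence M_0 = 0, M_1 = 51/22, M_2 = -135/11, M_3 = 0.
On [1, 3], p(t) = 4 + 67/22·(t - 1) + 51/44·(t - 1)² - 107/88·(t - 1)³.
With (t - 1) = 4/3: p(7/3) = 2150/297.

7.2391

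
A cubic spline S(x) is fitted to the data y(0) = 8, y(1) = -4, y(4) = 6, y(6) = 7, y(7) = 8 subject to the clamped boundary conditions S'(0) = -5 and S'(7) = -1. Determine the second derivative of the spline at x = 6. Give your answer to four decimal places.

4.5856

Let m_i = S''(x_i). Step sizes h_i = 1, 3, 2, 1; slopes of the chords Δ_i = (y_(i+1) - y_i)/h_i = -12, 10/3, 1/2, 1.
  1·m_0 + 8·m_1 + 3·m_2 = 6(Δ_1 - Δ_0) = 92
  3·m_1 + 10·m_2 + 2·m_3 = 6(Δ_2 - Δ_1) = -17
  2·m_2 + 6·m_3 + 1·m_4 = 6(Δ_3 - Δ_2) = 3
Clamped end conditions give two more equations: 2h_0·m_0 + h_0·m_1 = 6(Δ_0 - S'(0)) = -42 and h_3·m_3 + 2h_3·m_4 = 6(S'(7) - Δ_3) = -12.
Hence m_0 = -4463/148, m_1 = 1355/74, m_2 = -3601/444, m_3 = 509/111, m_4 = -1841/222.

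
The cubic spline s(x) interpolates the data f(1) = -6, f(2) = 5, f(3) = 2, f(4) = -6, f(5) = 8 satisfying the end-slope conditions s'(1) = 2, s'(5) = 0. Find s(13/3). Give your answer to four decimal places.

Let m_i = s''(x_i). Step sizes h_i = 1, 1, 1, 1; slopes of the chords Δ_i = (y_(i+1) - y_i)/h_i = 11, -3, -8, 14.
  1·m_0 + 4·m_1 + 1·m_2 = 6(Δ_1 - Δ_0) = -84
  1·m_1 + 4·m_2 + 1·m_3 = 6(Δ_2 - Δ_1) = -30
  1·m_2 + 4·m_3 + 1·m_4 = 6(Δ_3 - Δ_2) = 132
Clamped end conditions give two more equations: 2h_0·m_0 + h_0·m_1 = 6(Δ_0 - s'(1)) = 54 and h_3·m_3 + 2h_3·m_4 = 6(s'(5) - Δ_3) = -84.
Solving the tridiagonal system: m_0 = 286/7, m_1 = -194/7, m_2 = -14, m_3 = 376/7, m_4 = -482/7.
On [4, 5], s(x) = -6 + 53/7·(x - 4) + 188/7·(x - 4)² - 143/7·(x - 4)³.
With (x - 4) = 1/3: s(13/3) = -236/189.

-1.2487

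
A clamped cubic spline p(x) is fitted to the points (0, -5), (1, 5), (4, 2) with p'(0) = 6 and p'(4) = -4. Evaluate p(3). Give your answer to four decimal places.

Let m_i = p''(x_i). Step sizes h_i = 1, 3; slopes of the chords Δ_i = (y_(i+1) - y_i)/h_i = 10, -1.
  1·m_0 + 8·m_1 + 3·m_2 = 6(Δ_1 - Δ_0) = -66
Clamped end conditions give two more equations: 2h_0·m_0 + h_0·m_1 = 6(Δ_0 - p'(0)) = 24 and h_1·m_1 + 2h_1·m_2 = 6(p'(4) - Δ_1) = -18.
Hence m_0 = 71/4, m_1 = -23/2, m_2 = 11/4.
On [1, 4], p(x) = 5 + 73/8·(x - 1) - 23/4·(x - 1)² + 19/24·(x - 1)³.
With (x - 1) = 2: p(3) = 79/12.

6.5833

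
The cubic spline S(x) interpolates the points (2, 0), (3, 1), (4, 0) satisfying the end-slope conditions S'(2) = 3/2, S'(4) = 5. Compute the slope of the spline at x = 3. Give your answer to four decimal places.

With M_i denoting the second derivative at x_i, h_i = 1, 1, and Δ_i = (y_(i+1) − y_i)/h_i = 1, -1:
  1·M_0 + 4·M_1 + 1·M_2 = 6(Δ_1 - Δ_0) = -12
Clamped end conditions give two more equations: 2h_0·M_0 + h_0·M_1 = 6(Δ_0 - S'(2)) = -3 and h_1·M_1 + 2h_1·M_2 = 6(S'(4) - Δ_1) = 36.
Hence M_0 = 13/4, M_1 = -19/2, M_2 = 91/4.
On [3, 4], S'(x) = b_1 + 2c_1·(x - 3) + 3d_1·(x - 3)² with b_1 = Δ_1 - h_1(2M_1 + M_2)/6 = -13/8, c_1 = M_1/2 = -19/4, d_1 = (M_2 - M_1)/(6h_1) = 43/8. So S'(3) = -13/8.

-1.6250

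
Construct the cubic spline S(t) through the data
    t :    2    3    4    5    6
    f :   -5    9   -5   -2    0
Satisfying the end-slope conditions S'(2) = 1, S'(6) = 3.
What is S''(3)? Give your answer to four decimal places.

-72.7857

With σ_i denoting the second derivative at x_i, h_i = 1, 1, 1, 1, and Δ_i = (y_(i+1) − y_i)/h_i = 14, -14, 3, 2:
  1·σ_0 + 4·σ_1 + 1·σ_2 = 6(Δ_1 - Δ_0) = -168
  1·σ_1 + 4·σ_2 + 1·σ_3 = 6(Δ_2 - Δ_1) = 102
  1·σ_2 + 4·σ_3 + 1·σ_4 = 6(Δ_3 - Δ_2) = -6
Clamped end conditions give two more equations: 2h_0·σ_0 + h_0·σ_1 = 6(Δ_0 - S'(2)) = 78 and h_3·σ_3 + 2h_3·σ_4 = 6(S'(6) - Δ_3) = 6.
Solving the tridiagonal system: σ_0 = 2111/28, σ_1 = -1019/14, σ_2 = 191/4, σ_3 = -227/14, σ_4 = 311/28.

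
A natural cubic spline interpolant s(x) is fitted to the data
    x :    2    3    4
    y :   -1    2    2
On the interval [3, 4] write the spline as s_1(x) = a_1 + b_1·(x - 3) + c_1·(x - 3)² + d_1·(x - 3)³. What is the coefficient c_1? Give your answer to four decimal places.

-2.2500

Let M_i = s''(x_i). Step sizes h_i = 1, 1; slopes of the chords Δ_i = (y_(i+1) - y_i)/h_i = 3, 0.
  1·M_0 + 4·M_1 + 1·M_2 = 6(Δ_1 - Δ_0) = -18
Natural end conditions: M_0 = M_2 = 0.
Solving: M_0 = 0, M_1 = -9/2, M_2 = 0.
On [3, 4], with s_1(x) = a_1 + b_1·(x - 3) + c_1·(x - 3)² + d_1·(x - 3)³: c_1 = M_1/2 = -9/4, d_1 = (M_2 - M_1)/(6h_1) = 3/4, b_1 = Δ_1 - h_1(2M_1 + M_2)/6 = 3/2.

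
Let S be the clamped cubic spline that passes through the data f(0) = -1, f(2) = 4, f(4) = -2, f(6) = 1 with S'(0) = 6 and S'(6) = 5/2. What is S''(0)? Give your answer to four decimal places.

-2.9667

Write m_i for S''(x_i). With h_i = 2, 2, 2 and divided differences Δ_i = 5/2, -3, 3/2, the continuity of S' gives the tridiagonal system
  2·m_0 + 8·m_1 + 2·m_2 = 6(Δ_1 - Δ_0) = -33
  2·m_1 + 8·m_2 + 2·m_3 = 6(Δ_2 - Δ_1) = 27
Clamped end conditions give two more equations: 2h_0·m_0 + h_0·m_1 = 6(Δ_0 - S'(0)) = -21 and h_2·m_2 + 2h_2·m_3 = 6(S'(6) - Δ_2) = 6.
Forward elimination and back-substitution give m_0 = -89/30, m_1 = -137/30, m_2 = 71/15, m_3 = -13/15.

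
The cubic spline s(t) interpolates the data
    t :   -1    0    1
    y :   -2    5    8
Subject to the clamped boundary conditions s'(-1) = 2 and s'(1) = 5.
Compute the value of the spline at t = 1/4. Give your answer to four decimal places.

Write M_i for s''(x_i). With h_i = 1, 1 and divided differences Δ_i = 7, 3, the continuity of s' gives the tridiagonal system
  1·M_0 + 4·M_1 + 1·M_2 = 6(Δ_1 - Δ_0) = -24
Clamped end conditions give two more equations: 2h_0·M_0 + h_0·M_1 = 6(Δ_0 - s'(-1)) = 30 and h_1·M_1 + 2h_1·M_2 = 6(s'(1) - Δ_1) = 12.
Hence M_0 = 45/2, M_1 = -15, M_2 = 27/2.
On [0, 1], s(t) = 5 + 23/4·t - 15/2·t² + 19/4·t³.
With t = 1/4: s(1/4) = 1547/256.

6.0430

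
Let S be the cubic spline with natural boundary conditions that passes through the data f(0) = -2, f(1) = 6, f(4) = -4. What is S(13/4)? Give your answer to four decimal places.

1.4883

With σ_i denoting the second derivative at x_i, h_i = 1, 3, and Δ_i = (y_(i+1) − y_i)/h_i = 8, -10/3:
  1·σ_0 + 8·σ_1 + 3·σ_2 = 6(Δ_1 - Δ_0) = -68
Natural end conditions: σ_0 = σ_2 = 0.
Solving: σ_0 = 0, σ_1 = -17/2, σ_2 = 0.
On [1, 4], S(x) = 6 + 31/6·(x - 1) - 17/4·(x - 1)² + 17/36·(x - 1)³.
With (x - 1) = 9/4: S(13/4) = 381/256.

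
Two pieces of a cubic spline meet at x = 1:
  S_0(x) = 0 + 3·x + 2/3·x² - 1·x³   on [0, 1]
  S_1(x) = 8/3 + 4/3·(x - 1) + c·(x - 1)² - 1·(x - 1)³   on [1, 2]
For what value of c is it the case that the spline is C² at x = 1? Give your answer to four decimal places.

-2.3333

S_0''(x) = 4/3 - 6·x, so S_0''(1) = -14/3. On the right, S_1''(1) = 2c, so c = -7/3.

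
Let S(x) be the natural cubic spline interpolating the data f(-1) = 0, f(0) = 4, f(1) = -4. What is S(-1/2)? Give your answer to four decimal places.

Put σ_i = S'' at the i-th knot. Here h = (1, 1) and Δ = (4, -8), so the interior equations h_(i-1)·σ_(i-1) + 2(h_(i-1)+h_i)·σ_i + h_i·σ_(i+1) = 6(Δ_i − Δ_(i-1)) read
  1·σ_0 + 4·σ_1 + 1·σ_2 = 6(Δ_1 - Δ_0) = -72
Natural end conditions: σ_0 = σ_2 = 0.
Hence σ_0 = 0, σ_1 = -18, σ_2 = 0.
On [-1, 0], S(x) = 0 + 7·(x + 1) + 0·(x + 1)² - 3·(x + 1)³.
With (x + 1) = 1/2: S(-1/2) = 25/8.

3.1250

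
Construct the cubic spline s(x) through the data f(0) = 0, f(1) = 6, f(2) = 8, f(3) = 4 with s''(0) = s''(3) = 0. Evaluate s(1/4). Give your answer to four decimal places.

With σ_i denoting the second derivative at x_i, h_i = 1, 1, 1, and Δ_i = (y_(i+1) − y_i)/h_i = 6, 2, -4:
  1·σ_0 + 4·σ_1 + 1·σ_2 = 6(Δ_1 - Δ_0) = -24
  1·σ_1 + 4·σ_2 + 1·σ_3 = 6(Δ_2 - Δ_1) = -36
Natural end conditions: σ_0 = σ_3 = 0.
Solving the tridiagonal system: σ_0 = 0, σ_1 = -4, σ_2 = -8, σ_3 = 0.
On [0, 1], s(x) = 0 + 20/3·x + 0·x² - 2/3·x³.
With x = 1/4: s(1/4) = 53/32.

1.6563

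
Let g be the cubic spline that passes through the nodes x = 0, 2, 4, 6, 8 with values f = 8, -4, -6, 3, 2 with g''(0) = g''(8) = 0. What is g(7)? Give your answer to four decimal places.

3.7321

With M_i denoting the second derivative at x_i, h_i = 2, 2, 2, 2, and Δ_i = (y_(i+1) − y_i)/h_i = -6, -1, 9/2, -1/2:
  2·M_0 + 8·M_1 + 2·M_2 = 6(Δ_1 - Δ_0) = 30
  2·M_1 + 8·M_2 + 2·M_3 = 6(Δ_2 - Δ_1) = 33
  2·M_2 + 8·M_3 + 2·M_4 = 6(Δ_3 - Δ_2) = -30
Natural end conditions: M_0 = M_4 = 0.
Hence M_0 = 0, M_1 = 18/7, M_2 = 33/7, M_3 = -69/14, M_4 = 0.
On [6, 8], g(x) = 3 + 39/14·(x - 6) - 69/28·(x - 6)² + 23/56·(x - 6)³.
With (x - 6) = 1: g(7) = 209/56.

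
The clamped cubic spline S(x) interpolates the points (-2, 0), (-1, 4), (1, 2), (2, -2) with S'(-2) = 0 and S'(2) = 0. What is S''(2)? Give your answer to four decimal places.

13.5429

Let σ_i = S''(x_i). Step sizes h_i = 1, 2, 1; slopes of the chords Δ_i = (y_(i+1) - y_i)/h_i = 4, -1, -4.
  1·σ_0 + 6·σ_1 + 2·σ_2 = 6(Δ_1 - Δ_0) = -30
  2·σ_1 + 6·σ_2 + 1·σ_3 = 6(Δ_2 - Δ_1) = -18
Clamped end conditions give two more equations: 2h_0·σ_0 + h_0·σ_1 = 6(Δ_0 - S'(-2)) = 24 and h_2·σ_2 + 2h_2·σ_3 = 6(S'(2) - Δ_2) = 24.
Solving: σ_0 = 534/35, σ_1 = -228/35, σ_2 = -108/35, σ_3 = 474/35.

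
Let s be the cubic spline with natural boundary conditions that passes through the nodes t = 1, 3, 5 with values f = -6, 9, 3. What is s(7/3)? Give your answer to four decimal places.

With σ_i denoting the second derivative at x_i, h_i = 2, 2, and Δ_i = (y_(i+1) − y_i)/h_i = 15/2, -3:
  2·σ_0 + 8·σ_1 + 2·σ_2 = 6(Δ_1 - Δ_0) = -63
Natural end conditions: σ_0 = σ_2 = 0.
Solving the tridiagonal system: σ_0 = 0, σ_1 = -63/8, σ_2 = 0.
On [1, 3], s(t) = -6 + 81/8·(t - 1) + 0·(t - 1)² - 21/32·(t - 1)³.
With (t - 1) = 4/3: s(7/3) = 107/18.

5.9444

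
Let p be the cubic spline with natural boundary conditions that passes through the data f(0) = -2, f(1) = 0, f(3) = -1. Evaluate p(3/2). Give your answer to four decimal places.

Put M_i = p'' at the i-th knot. Here h = (1, 2) and Δ = (2, -1/2), so the interior equations h_(i-1)·M_(i-1) + 2(h_(i-1)+h_i)·M_i + h_i·M_(i+1) = 6(Δ_i − Δ_(i-1)) read
  1·M_0 + 6·M_1 + 2·M_2 = 6(Δ_1 - Δ_0) = -15
Natural end conditions: M_0 = M_2 = 0.
Hence M_0 = 0, M_1 = -5/2, M_2 = 0.
On [1, 3], p(x) = 0 + 7/6·(x - 1) - 5/4·(x - 1)² + 5/24·(x - 1)³.
With (x - 1) = 1/2: p(3/2) = 19/64.

0.2969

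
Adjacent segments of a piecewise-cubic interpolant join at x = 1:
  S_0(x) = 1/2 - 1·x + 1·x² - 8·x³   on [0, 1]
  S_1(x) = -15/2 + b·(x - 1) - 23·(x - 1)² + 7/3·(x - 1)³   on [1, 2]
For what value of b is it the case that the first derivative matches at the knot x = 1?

S_0'(x) = -1 + 2·x - 24·x², so S_0'(1) = -23. On the right, S_1'(1) = b, so b = -23.

-23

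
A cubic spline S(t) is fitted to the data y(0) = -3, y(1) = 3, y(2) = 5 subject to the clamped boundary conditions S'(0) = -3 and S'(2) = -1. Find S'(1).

With M_i denoting the second derivative at x_i, h_i = 1, 1, and Δ_i = (y_(i+1) − y_i)/h_i = 6, 2:
  1·M_0 + 4·M_1 + 1·M_2 = 6(Δ_1 - Δ_0) = -24
Clamped end conditions give two more equations: 2h_0·M_0 + h_0·M_1 = 6(Δ_0 - S'(0)) = 54 and h_1·M_1 + 2h_1·M_2 = 6(S'(2) - Δ_1) = -18.
Hence M_0 = 34, M_1 = -14, M_2 = -2.
On [1, 2], S'(t) = b_1 + 2c_1·(t - 1) + 3d_1·(t - 1)² with b_1 = Δ_1 - h_1(2M_1 + M_2)/6 = 7, c_1 = M_1/2 = -7, d_1 = (M_2 - M_1)/(6h_1) = 2. So S'(1) = 7.

7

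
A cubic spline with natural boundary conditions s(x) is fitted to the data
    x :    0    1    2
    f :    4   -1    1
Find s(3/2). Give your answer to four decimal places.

-0.6563

Write σ_i for s''(x_i). With h_i = 1, 1 and divided differences Δ_i = -5, 2, the continuity of s' gives the tridiagonal system
  1·σ_0 + 4·σ_1 + 1·σ_2 = 6(Δ_1 - Δ_0) = 42
Natural end conditions: σ_0 = σ_2 = 0.
Solving: σ_0 = 0, σ_1 = 21/2, σ_2 = 0.
On [1, 2], s(x) = -1 - 3/2·(x - 1) + 21/4·(x - 1)² - 7/4·(x - 1)³.
With (x - 1) = 1/2: s(3/2) = -21/32.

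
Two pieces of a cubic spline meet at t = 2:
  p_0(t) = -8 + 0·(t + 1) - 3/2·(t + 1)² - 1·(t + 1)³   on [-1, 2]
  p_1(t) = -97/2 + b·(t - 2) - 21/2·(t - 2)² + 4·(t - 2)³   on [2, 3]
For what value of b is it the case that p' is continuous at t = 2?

-36

p_0'(t) = 0 - 3·(t + 1) - 3·(t + 1)², so p_0'(2) = -36. On the right, p_1'(2) = b, so b = -36.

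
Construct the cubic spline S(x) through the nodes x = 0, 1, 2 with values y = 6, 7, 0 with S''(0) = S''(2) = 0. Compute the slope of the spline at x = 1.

With M_i denoting the second derivative at x_i, h_i = 1, 1, and Δ_i = (y_(i+1) − y_i)/h_i = 1, -7:
  1·M_0 + 4·M_1 + 1·M_2 = 6(Δ_1 - Δ_0) = -48
Natural end conditions: M_0 = M_2 = 0.
Forward elimination and back-substitution give M_0 = 0, M_1 = -12, M_2 = 0.
On [1, 2], S'(x) = b_1 + 2c_1·(x - 1) + 3d_1·(x - 1)² with b_1 = Δ_1 - h_1(2M_1 + M_2)/6 = -3, c_1 = M_1/2 = -6, d_1 = (M_2 - M_1)/(6h_1) = 2. So S'(1) = -3.

-3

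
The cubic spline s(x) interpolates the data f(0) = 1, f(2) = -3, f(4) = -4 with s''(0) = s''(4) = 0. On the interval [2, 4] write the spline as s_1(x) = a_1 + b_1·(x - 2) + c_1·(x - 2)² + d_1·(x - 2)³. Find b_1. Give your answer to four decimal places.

Write m_i for s''(x_i). With h_i = 2, 2 and divided differences Δ_i = -2, -1/2, the continuity of s' gives the tridiagonal system
  2·m_0 + 8·m_1 + 2·m_2 = 6(Δ_1 - Δ_0) = 9
Natural end conditions: m_0 = m_2 = 0.
Solving: m_0 = 0, m_1 = 9/8, m_2 = 0.
On [2, 4], with s_1(x) = a_1 + b_1·(x - 2) + c_1·(x - 2)² + d_1·(x - 2)³: c_1 = m_1/2 = 9/16, d_1 = (m_2 - m_1)/(6h_1) = -3/32, b_1 = Δ_1 - h_1(2m_1 + m_2)/6 = -5/4.

-1.2500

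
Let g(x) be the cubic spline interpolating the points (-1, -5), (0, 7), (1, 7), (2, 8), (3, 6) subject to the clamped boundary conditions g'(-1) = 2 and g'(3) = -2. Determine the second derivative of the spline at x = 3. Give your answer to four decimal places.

4.2500

With M_i denoting the second derivative at x_i, h_i = 1, 1, 1, 1, and Δ_i = (y_(i+1) − y_i)/h_i = 12, 0, 1, -2:
  1·M_0 + 4·M_1 + 1·M_2 = 6(Δ_1 - Δ_0) = -72
  1·M_1 + 4·M_2 + 1·M_3 = 6(Δ_2 - Δ_1) = 6
  1·M_2 + 4·M_3 + 1·M_4 = 6(Δ_3 - Δ_2) = -18
Clamped end conditions give two more equations: 2h_0·M_0 + h_0·M_1 = 6(Δ_0 - g'(-1)) = 60 and h_3·M_3 + 2h_3·M_4 = 6(g'(3) - Δ_3) = 0.
Forward elimination and back-substitution give M_0 = 185/4, M_1 = -65/2, M_2 = 47/4, M_3 = -17/2, M_4 = 17/4.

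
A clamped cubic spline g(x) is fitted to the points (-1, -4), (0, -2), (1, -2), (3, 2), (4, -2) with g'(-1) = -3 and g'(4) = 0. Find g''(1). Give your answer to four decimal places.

7.4531

With M_i denoting the second derivative at x_i, h_i = 1, 1, 2, 1, and Δ_i = (y_(i+1) − y_i)/h_i = 2, 0, 2, -4:
  1·M_0 + 4·M_1 + 1·M_2 = 6(Δ_1 - Δ_0) = -12
  1·M_1 + 6·M_2 + 2·M_3 = 6(Δ_2 - Δ_1) = 12
  2·M_2 + 6·M_3 + 1·M_4 = 6(Δ_3 - Δ_2) = -36
Clamped end conditions give two more equations: 2h_0·M_0 + h_0·M_1 = 6(Δ_0 - g'(-1)) = 30 and h_3·M_3 + 2h_3·M_4 = 6(g'(4) - Δ_3) = 24.
Hence M_0 = 1275/64, M_1 = -315/32, M_2 = 477/64, M_3 = -183/16, M_4 = 567/32.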